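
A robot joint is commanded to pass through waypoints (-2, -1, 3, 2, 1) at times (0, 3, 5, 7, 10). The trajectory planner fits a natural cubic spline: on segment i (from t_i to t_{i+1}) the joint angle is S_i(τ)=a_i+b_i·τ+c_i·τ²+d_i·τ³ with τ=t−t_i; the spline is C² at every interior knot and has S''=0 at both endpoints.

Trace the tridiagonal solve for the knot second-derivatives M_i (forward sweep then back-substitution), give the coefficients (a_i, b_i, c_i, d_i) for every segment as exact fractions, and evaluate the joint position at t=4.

  seg 0: a=-2 b=-73/180 c=0 d=133/1620
  seg 1: a=-1 b=163/90 c=133/180 d=-29/90
  seg 2: a=3 b=9/10 c=-43/36 d=89/360
  seg 3: a=2 b=-41/45 c=13/45 d=-13/405
S(4) = 221/180

Δ: Δ0=1/3, Δ1=2, Δ2=-1/2, Δ3=-1/3
row 1: diag=10, rhs=10; c'=1/5, d'=1
row 2: denom=8−2·1/5=38/5; d'=(-15−2·1)/(38/5)=-85/38
row 3: denom=10−2·5/19=180/19; d'=(1−2·-85/38)/(180/19)=26/45
back: M3=26/45
back: M2=-85/38−5/19·26/45=-43/18
back: M1=1−1/5·-43/18=133/90
M: M0=0, M1=133/90, M2=-43/18, M3=26/45, M4=0
seg 0: a=-2, c=M0/2=0, d=(M1−M0)/(6·3)=133/1620, b=Δ0−h0·(2M0+M1)/6=-73/180
seg 1: a=-1, c=M1/2=133/180, d=(M2−M1)/(6·2)=-29/90, b=Δ1−h1·(2M1+M2)/6=163/90
seg 2: a=3, c=M2/2=-43/36, d=(M3−M2)/(6·2)=89/360, b=Δ2−h2·(2M2+M3)/6=9/10
seg 3: a=2, c=M3/2=13/45, d=(M4−M3)/(6·3)=-13/405, b=Δ3−h3·(2M3+M4)/6=-41/45
t_q=4 → seg 1, τ=1; S=-1+163/90·τ+133/180·τ²+-29/90·τ³=221/180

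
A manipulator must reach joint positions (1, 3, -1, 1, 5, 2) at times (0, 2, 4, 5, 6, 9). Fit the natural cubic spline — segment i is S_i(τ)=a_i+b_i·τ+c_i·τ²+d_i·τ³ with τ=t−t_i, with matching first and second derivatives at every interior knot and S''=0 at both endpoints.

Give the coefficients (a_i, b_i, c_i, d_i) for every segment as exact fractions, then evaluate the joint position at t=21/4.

  seg 0: a=1 b=139/65 c=0 d=-37/130
  seg 1: a=3 b=-83/65 c=-111/65 d=35/52
  seg 2: a=-1 b=-2/65 c=303/130 d=-3/10
  seg 3: a=1 b=97/26 c=93/65 d=-151/130
  seg 4: a=5 b=202/65 c=-267/130 d=89/390
S(21/4) = 16673/8320

Δ: Δ0=1, Δ1=-2, Δ2=2, Δ3=4, Δ4=-1
row 1: diag=8, rhs=-18; c'=1/4, d'=-9/4
row 2: denom=6−2·1/4=11/2; d'=(24−2·-9/4)/(11/2)=57/11
row 3: denom=4−1·2/11=42/11; d'=(12−1·57/11)/(42/11)=25/14
row 4: denom=8−1·11/42=325/42; d'=(-30−1·25/14)/(325/42)=-267/65
back: M4=-267/65
back: M3=25/14−11/42·-267/65=186/65
back: M2=57/11−2/11·186/65=303/65
back: M1=-9/4−1/4·303/65=-222/65
M: M0=0, M1=-222/65, M2=303/65, M3=186/65, M4=-267/65, M5=0
seg 0: a=1, c=M0/2=0, d=(M1−M0)/(6·2)=-37/130, b=Δ0−h0·(2M0+M1)/6=139/65
seg 1: a=3, c=M1/2=-111/65, d=(M2−M1)/(6·2)=35/52, b=Δ1−h1·(2M1+M2)/6=-83/65
seg 2: a=-1, c=M2/2=303/130, d=(M3−M2)/(6·1)=-3/10, b=Δ2−h2·(2M2+M3)/6=-2/65
seg 3: a=1, c=M3/2=93/65, d=(M4−M3)/(6·1)=-151/130, b=Δ3−h3·(2M3+M4)/6=97/26
seg 4: a=5, c=M4/2=-267/130, d=(M5−M4)/(6·3)=89/390, b=Δ4−h4·(2M4+M5)/6=202/65
t_q=21/4 → seg 3, τ=1/4; S=1+97/26·τ+93/65·τ²+-151/130·τ³=16673/8320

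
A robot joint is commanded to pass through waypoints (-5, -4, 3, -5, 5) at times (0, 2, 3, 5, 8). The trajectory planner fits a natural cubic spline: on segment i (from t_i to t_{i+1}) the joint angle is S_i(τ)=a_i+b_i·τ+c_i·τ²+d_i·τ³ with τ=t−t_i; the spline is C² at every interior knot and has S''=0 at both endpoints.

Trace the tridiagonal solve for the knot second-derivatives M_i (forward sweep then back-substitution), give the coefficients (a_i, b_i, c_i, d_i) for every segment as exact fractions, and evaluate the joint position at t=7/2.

  seg 0: a=-5 b=-2443/978 c=0 d=733/978
  seg 1: a=-4 b=6353/978 c=733/163 d=-3905/978
  seg 2: a=3 b=1717/489 c=-2439/326 d=911/489
  seg 3: a=-5 b=-1985/489 c=1205/326 d=-1205/2934
S(7/2) = 2033/652

Δ: Δ0=1/2, Δ1=7, Δ2=-4, Δ3=10/3
row 1: diag=6, rhs=39; c'=1/6, d'=13/2
row 2: denom=6−1·1/6=35/6; d'=(-66−1·13/2)/(35/6)=-87/7
row 3: denom=10−2·12/35=326/35; d'=(44−2·-87/7)/(326/35)=1205/163
back: M3=1205/163
back: M2=-87/7−12/35·1205/163=-2439/163
back: M1=13/2−1/6·-2439/163=1466/163
M: M0=0, M1=1466/163, M2=-2439/163, M3=1205/163, M4=0
seg 0: a=-5, c=M0/2=0, d=(M1−M0)/(6·2)=733/978, b=Δ0−h0·(2M0+M1)/6=-2443/978
seg 1: a=-4, c=M1/2=733/163, d=(M2−M1)/(6·1)=-3905/978, b=Δ1−h1·(2M1+M2)/6=6353/978
seg 2: a=3, c=M2/2=-2439/326, d=(M3−M2)/(6·2)=911/489, b=Δ2−h2·(2M2+M3)/6=1717/489
seg 3: a=-5, c=M3/2=1205/326, d=(M4−M3)/(6·3)=-1205/2934, b=Δ3−h3·(2M3+M4)/6=-1985/489
t_q=7/2 → seg 2, τ=1/2; S=3+1717/489·τ+-2439/326·τ²+911/489·τ³=2033/652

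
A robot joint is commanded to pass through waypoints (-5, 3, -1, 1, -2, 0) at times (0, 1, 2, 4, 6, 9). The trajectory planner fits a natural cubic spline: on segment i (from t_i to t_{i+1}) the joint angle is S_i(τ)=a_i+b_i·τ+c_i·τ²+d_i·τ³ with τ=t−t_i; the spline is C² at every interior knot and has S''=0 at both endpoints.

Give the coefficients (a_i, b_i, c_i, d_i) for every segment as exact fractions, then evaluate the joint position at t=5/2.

Δ: Δ0=8, Δ1=-4, Δ2=1, Δ3=-3/2, Δ4=2/3
row 1: diag=4, rhs=-72; c'=1/4, d'=-18
row 2: denom=6−1·1/4=23/4; d'=(30−1·-18)/(23/4)=192/23
row 3: denom=8−2·8/23=168/23; d'=(-15−2·192/23)/(168/23)=-243/56
row 4: denom=10−2·23/84=397/42; d'=(13−2·-243/56)/(397/42)=1821/794
back: M4=1821/794
back: M3=-243/56−23/84·1821/794=-1972/397
back: M2=192/23−8/23·-1972/397=4000/397
back: M1=-18−1/4·4000/397=-8146/397
M: M0=0, M1=-8146/397, M2=4000/397, M3=-1972/397, M4=1821/794, M5=0
seg 0: a=-5, c=M0/2=0, d=(M1−M0)/(6·1)=-4073/1191, b=Δ0−h0·(2M0+M1)/6=13601/1191
seg 1: a=3, c=M1/2=-4073/397, d=(M2−M1)/(6·1)=6073/1191, b=Δ1−h1·(2M1+M2)/6=1382/1191
seg 2: a=-1, c=M2/2=2000/397, d=(M3−M2)/(6·2)=-1493/1191, b=Δ2−h2·(2M2+M3)/6=-4837/1191
seg 3: a=1, c=M3/2=-986/397, d=(M4−M3)/(6·2)=5765/9528, b=Δ3−h3·(2M3+M4)/6=1247/1191
seg 4: a=-2, c=M4/2=1821/1588, d=(M5−M4)/(6·3)=-607/4764, b=Δ4−h4·(2M4+M5)/6=-3875/2382
t_q=5/2 → seg 2, τ=1/2; S=-1+-4837/1191·τ+2000/397·τ²+-1493/1191·τ³=-6123/3176

  seg 0: a=-5 b=13601/1191 c=0 d=-4073/1191
  seg 1: a=3 b=1382/1191 c=-4073/397 d=6073/1191
  seg 2: a=-1 b=-4837/1191 c=2000/397 d=-1493/1191
  seg 3: a=1 b=1247/1191 c=-986/397 d=5765/9528
  seg 4: a=-2 b=-3875/2382 c=1821/1588 d=-607/4764
S(5/2) = -6123/3176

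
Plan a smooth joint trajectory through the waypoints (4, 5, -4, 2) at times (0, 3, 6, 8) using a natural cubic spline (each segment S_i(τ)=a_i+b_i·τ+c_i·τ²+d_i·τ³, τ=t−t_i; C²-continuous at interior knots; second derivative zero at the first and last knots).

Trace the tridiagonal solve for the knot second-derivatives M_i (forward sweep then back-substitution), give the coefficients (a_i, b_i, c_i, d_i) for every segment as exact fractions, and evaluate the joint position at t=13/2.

  seg 0: a=4 b=191/111 c=0 d=-154/999
  seg 1: a=5 b=-271/111 c=-154/111 d=400/999
  seg 2: a=-4 b=5/111 c=82/37 d=-41/111
S(13/2) = -1027/296

Δ: Δ0=1/3, Δ1=-3, Δ2=3
row 1: diag=12, rhs=-20; c'=1/4, d'=-5/3
row 2: denom=10−3·1/4=37/4; d'=(36−3·-5/3)/(37/4)=164/37
back: M2=164/37
back: M1=-5/3−1/4·164/37=-308/111
M: M0=0, M1=-308/111, M2=164/37, M3=0
seg 0: a=4, c=M0/2=0, d=(M1−M0)/(6·3)=-154/999, b=Δ0−h0·(2M0+M1)/6=191/111
seg 1: a=5, c=M1/2=-154/111, d=(M2−M1)/(6·3)=400/999, b=Δ1−h1·(2M1+M2)/6=-271/111
seg 2: a=-4, c=M2/2=82/37, d=(M3−M2)/(6·2)=-41/111, b=Δ2−h2·(2M2+M3)/6=5/111
t_q=13/2 → seg 2, τ=1/2; S=-4+5/111·τ+82/37·τ²+-41/111·τ³=-1027/296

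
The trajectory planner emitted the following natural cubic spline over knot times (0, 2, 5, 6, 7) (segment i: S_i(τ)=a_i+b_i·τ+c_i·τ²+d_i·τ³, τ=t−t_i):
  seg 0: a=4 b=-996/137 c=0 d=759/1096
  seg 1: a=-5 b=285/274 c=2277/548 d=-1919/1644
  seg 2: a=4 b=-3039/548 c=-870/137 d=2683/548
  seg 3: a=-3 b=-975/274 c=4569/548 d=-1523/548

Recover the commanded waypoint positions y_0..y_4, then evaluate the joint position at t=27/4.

y_0=4 y_1=-5 y_2=4 y_3=-3 y_4=-1
S(27/4) = -75453/35072

y_0 = S_0(0) = a_0 = 4
y_1 = S_1(0) = a_1 = -5
y_2 = S_2(0) = a_2 = 4
y_3 = S_3(0) = a_3 = -3
y_4 = S_3(1) = -1
t_q=27/4 is in segment 3 (τ=3/4); S_3(τ)=-75453/35072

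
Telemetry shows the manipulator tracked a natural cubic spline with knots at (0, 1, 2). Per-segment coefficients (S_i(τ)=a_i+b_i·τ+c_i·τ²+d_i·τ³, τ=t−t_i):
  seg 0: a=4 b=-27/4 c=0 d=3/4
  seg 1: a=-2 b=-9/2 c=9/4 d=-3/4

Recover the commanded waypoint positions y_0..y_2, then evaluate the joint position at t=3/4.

y_0=4 y_1=-2 y_2=-5
S(3/4) = -191/256

y_0 = S_0(0) = a_0 = 4
y_1 = S_1(0) = a_1 = -2
y_2 = S_1(1) = -5
t_q=3/4 is in segment 0 (τ=3/4); S_0(τ)=-191/256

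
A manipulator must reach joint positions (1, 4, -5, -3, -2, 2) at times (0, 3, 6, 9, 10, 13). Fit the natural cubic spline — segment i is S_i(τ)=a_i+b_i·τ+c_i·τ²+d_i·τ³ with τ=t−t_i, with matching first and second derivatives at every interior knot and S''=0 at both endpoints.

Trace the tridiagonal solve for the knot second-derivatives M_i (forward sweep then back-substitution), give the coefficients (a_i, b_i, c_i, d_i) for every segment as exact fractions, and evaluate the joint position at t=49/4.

  seg 0: a=1 b=1985/849 c=0 d=-1136/7641
  seg 1: a=4 b=-1423/849 c=-1136/849 d=2284/7641
  seg 2: a=-5 b=-1387/849 c=1148/849 d=-497/2547
  seg 3: a=-3 b=1028/849 c=-343/849 d=164/849
  seg 4: a=-2 b=278/283 c=149/849 d=-149/7641
S(49/4) = 15877/18112

Δ: Δ0=1, Δ1=-3, Δ2=2/3, Δ3=1, Δ4=4/3
row 1: diag=12, rhs=-24; c'=1/4, d'=-2
row 2: denom=12−3·1/4=45/4; d'=(22−3·-2)/(45/4)=112/45
row 3: denom=8−3·4/15=36/5; d'=(2−3·112/45)/(36/5)=-41/54
row 4: denom=8−1·5/36=283/36; d'=(2−1·-41/54)/(283/36)=298/849
back: M4=298/849
back: M3=-41/54−5/36·298/849=-686/849
back: M2=112/45−4/15·-686/849=2296/849
back: M1=-2−1/4·2296/849=-2272/849
M: M0=0, M1=-2272/849, M2=2296/849, M3=-686/849, M4=298/849, M5=0
seg 0: a=1, c=M0/2=0, d=(M1−M0)/(6·3)=-1136/7641, b=Δ0−h0·(2M0+M1)/6=1985/849
seg 1: a=4, c=M1/2=-1136/849, d=(M2−M1)/(6·3)=2284/7641, b=Δ1−h1·(2M1+M2)/6=-1423/849
seg 2: a=-5, c=M2/2=1148/849, d=(M3−M2)/(6·3)=-497/2547, b=Δ2−h2·(2M2+M3)/6=-1387/849
seg 3: a=-3, c=M3/2=-343/849, d=(M4−M3)/(6·1)=164/849, b=Δ3−h3·(2M3+M4)/6=1028/849
seg 4: a=-2, c=M4/2=149/849, d=(M5−M4)/(6·3)=-149/7641, b=Δ4−h4·(2M4+M5)/6=278/283
t_q=49/4 → seg 4, τ=9/4; S=-2+278/283·τ+149/849·τ²+-149/7641·τ³=15877/18112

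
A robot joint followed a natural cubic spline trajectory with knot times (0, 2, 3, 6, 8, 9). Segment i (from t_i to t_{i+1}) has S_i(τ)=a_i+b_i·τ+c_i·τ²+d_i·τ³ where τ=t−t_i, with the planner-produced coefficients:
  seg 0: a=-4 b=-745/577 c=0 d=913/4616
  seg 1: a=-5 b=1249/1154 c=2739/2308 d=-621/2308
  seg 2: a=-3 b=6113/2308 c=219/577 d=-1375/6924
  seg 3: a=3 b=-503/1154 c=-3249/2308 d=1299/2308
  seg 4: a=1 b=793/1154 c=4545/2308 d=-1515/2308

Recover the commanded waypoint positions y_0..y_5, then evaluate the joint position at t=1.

y_0 = S_0(0) = a_0 = -4
y_1 = S_1(0) = a_1 = -5
y_2 = S_2(0) = a_2 = -3
y_3 = S_3(0) = a_3 = 3
y_4 = S_4(0) = a_4 = 1
y_5 = S_4(1) = 3
t_q=1 is in segment 0 (τ=1); S_0(τ)=-23511/4616

y_0=-4 y_1=-5 y_2=-3 y_3=3 y_4=1 y_5=3
S(1) = -23511/4616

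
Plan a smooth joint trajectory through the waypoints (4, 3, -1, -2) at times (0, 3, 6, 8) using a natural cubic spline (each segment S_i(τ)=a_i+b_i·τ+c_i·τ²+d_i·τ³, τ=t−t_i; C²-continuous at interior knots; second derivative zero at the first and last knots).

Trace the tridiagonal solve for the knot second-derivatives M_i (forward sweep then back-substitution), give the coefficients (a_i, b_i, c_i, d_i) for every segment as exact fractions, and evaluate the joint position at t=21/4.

Δ: Δ0=-1/3, Δ1=-4/3, Δ2=-1/2
row 1: diag=12, rhs=-6; c'=1/4, d'=-1/2
row 2: denom=10−3·1/4=37/4; d'=(5−3·-1/2)/(37/4)=26/37
back: M2=26/37
back: M1=-1/2−1/4·26/37=-25/37
M: M0=0, M1=-25/37, M2=26/37, M3=0
seg 0: a=4, c=M0/2=0, d=(M1−M0)/(6·3)=-25/666, b=Δ0−h0·(2M0+M1)/6=1/222
seg 1: a=3, c=M1/2=-25/74, d=(M2−M1)/(6·3)=17/222, b=Δ1−h1·(2M1+M2)/6=-112/111
seg 2: a=-1, c=M2/2=13/37, d=(M3−M2)/(6·2)=-13/222, b=Δ2−h2·(2M2+M3)/6=-215/222
t_q=21/4 → seg 1, τ=9/4; S=3+-112/111·τ+-25/74·τ²+17/222·τ³=-513/4736

  seg 0: a=4 b=1/222 c=0 d=-25/666
  seg 1: a=3 b=-112/111 c=-25/74 d=17/222
  seg 2: a=-1 b=-215/222 c=13/37 d=-13/222
S(21/4) = -513/4736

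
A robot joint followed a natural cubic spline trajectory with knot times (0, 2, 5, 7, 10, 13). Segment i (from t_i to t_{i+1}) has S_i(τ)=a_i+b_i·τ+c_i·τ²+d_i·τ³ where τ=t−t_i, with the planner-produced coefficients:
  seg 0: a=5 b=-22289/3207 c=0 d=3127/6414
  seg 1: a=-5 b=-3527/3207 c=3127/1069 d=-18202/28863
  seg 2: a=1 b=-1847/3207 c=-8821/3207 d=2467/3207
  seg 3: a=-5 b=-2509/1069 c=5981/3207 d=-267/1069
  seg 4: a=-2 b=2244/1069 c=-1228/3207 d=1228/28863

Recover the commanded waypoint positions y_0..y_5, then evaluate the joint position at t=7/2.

y_0=5 y_1=-5 y_2=1 y_3=-5 y_4=-2 y_5=2
S(7/2) = -2348/1069

y_0 = S_0(0) = a_0 = 5
y_1 = S_1(0) = a_1 = -5
y_2 = S_2(0) = a_2 = 1
y_3 = S_3(0) = a_3 = -5
y_4 = S_4(0) = a_4 = -2
y_5 = S_4(3) = 2
t_q=7/2 is in segment 1 (τ=3/2); S_1(τ)=-2348/1069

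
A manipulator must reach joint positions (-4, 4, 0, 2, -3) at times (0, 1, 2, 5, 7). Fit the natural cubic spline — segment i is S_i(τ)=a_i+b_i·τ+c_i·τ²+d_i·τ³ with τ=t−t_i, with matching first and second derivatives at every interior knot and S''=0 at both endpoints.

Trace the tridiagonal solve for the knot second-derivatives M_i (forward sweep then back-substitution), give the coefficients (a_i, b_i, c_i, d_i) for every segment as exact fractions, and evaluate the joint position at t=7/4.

Δ: Δ0=8, Δ1=-4, Δ2=2/3, Δ3=-5/2
row 1: diag=4, rhs=-72; c'=1/4, d'=-18
row 2: denom=8−1·1/4=31/4; d'=(28−1·-18)/(31/4)=184/31
row 3: denom=10−3·12/31=274/31; d'=(-19−3·184/31)/(274/31)=-1141/274
back: M3=-1141/274
back: M2=184/31−12/31·-1141/274=1034/137
back: M1=-18−1/4·1034/137=-5449/274
M: M0=0, M1=-5449/274, M2=1034/137, M3=-1141/274, M4=0
seg 0: a=-4, c=M0/2=0, d=(M1−M0)/(6·1)=-5449/1644, b=Δ0−h0·(2M0+M1)/6=18601/1644
seg 1: a=4, c=M1/2=-5449/548, d=(M2−M1)/(6·1)=7517/1644, b=Δ1−h1·(2M1+M2)/6=1127/822
seg 2: a=0, c=M2/2=517/137, d=(M3−M2)/(6·3)=-3209/4932, b=Δ2−h2·(2M2+M3)/6=-7889/1644
seg 3: a=2, c=M3/2=-1141/548, d=(M4−M3)/(6·2)=1141/3288, b=Δ3−h3·(2M3+M4)/6=227/822
t_q=7/4 → seg 1, τ=3/4; S=4+1127/822·τ+-5449/548·τ²+7517/1644·τ³=47841/35072

  seg 0: a=-4 b=18601/1644 c=0 d=-5449/1644
  seg 1: a=4 b=1127/822 c=-5449/548 d=7517/1644
  seg 2: a=0 b=-7889/1644 c=517/137 d=-3209/4932
  seg 3: a=2 b=227/822 c=-1141/548 d=1141/3288
S(7/4) = 47841/35072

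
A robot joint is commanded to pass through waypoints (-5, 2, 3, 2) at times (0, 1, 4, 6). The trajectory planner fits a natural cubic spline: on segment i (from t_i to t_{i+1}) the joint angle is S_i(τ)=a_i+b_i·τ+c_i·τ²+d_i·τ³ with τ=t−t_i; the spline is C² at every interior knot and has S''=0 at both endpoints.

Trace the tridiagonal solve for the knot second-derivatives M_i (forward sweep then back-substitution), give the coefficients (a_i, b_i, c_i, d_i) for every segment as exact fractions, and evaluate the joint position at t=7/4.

Δ: Δ0=7, Δ1=1/3, Δ2=-1/2
row 1: diag=8, rhs=-40; c'=3/8, d'=-5
row 2: denom=10−3·3/8=71/8; d'=(-5−3·-5)/(71/8)=80/71
back: M2=80/71
back: M1=-5−3/8·80/71=-385/71
M: M0=0, M1=-385/71, M2=80/71, M3=0
seg 0: a=-5, c=M0/2=0, d=(M1−M0)/(6·1)=-385/426, b=Δ0−h0·(2M0+M1)/6=3367/426
seg 1: a=2, c=M1/2=-385/142, d=(M2−M1)/(6·3)=155/426, b=Δ1−h1·(2M1+M2)/6=1106/213
seg 2: a=3, c=M2/2=40/71, d=(M3−M2)/(6·2)=-20/213, b=Δ2−h2·(2M2+M3)/6=-533/426
t_q=7/4 → seg 1, τ=3/4; S=2+1106/213·τ+-385/142·τ²+155/426·τ³=41103/9088

  seg 0: a=-5 b=3367/426 c=0 d=-385/426
  seg 1: a=2 b=1106/213 c=-385/142 d=155/426
  seg 2: a=3 b=-533/426 c=40/71 d=-20/213
S(7/4) = 41103/9088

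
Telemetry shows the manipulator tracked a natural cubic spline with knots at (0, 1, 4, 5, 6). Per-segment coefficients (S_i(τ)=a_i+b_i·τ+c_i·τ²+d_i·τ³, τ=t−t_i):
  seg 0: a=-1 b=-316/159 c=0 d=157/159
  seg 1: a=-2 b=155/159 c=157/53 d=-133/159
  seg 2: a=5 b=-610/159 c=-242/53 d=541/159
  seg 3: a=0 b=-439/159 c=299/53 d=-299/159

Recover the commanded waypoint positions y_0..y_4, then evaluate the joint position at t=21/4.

y_0=-1 y_1=-2 y_2=5 y_3=0 y_4=1
S(21/4) = -1245/3392

y_0 = S_0(0) = a_0 = -1
y_1 = S_1(0) = a_1 = -2
y_2 = S_2(0) = a_2 = 5
y_3 = S_3(0) = a_3 = 0
y_4 = S_3(1) = 1
t_q=21/4 is in segment 3 (τ=1/4); S_3(τ)=-1245/3392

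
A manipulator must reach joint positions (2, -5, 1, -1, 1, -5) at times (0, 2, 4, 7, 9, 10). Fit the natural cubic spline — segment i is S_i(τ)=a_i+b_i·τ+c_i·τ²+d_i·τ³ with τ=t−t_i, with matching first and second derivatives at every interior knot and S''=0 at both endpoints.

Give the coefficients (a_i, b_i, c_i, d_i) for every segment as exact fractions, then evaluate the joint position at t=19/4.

Δ: Δ0=-7/2, Δ1=3, Δ2=-2/3, Δ3=1, Δ4=-6
row 1: diag=8, rhs=39; c'=1/4, d'=39/8
row 2: denom=10−2·1/4=19/2; d'=(-22−2·39/8)/(19/2)=-127/38
row 3: denom=10−3·6/19=172/19; d'=(10−3·-127/38)/(172/19)=761/344
row 4: denom=6−2·19/86=239/43; d'=(-42−2·761/344)/(239/43)=-7985/956
back: M4=-7985/956
back: M3=761/344−19/86·-7985/956=3879/956
back: M2=-127/38−6/19·3879/956=-1105/239
back: M1=39/8−1/4·-1105/239=11531/1912
M: M0=0, M1=11531/1912, M2=-1105/239, M3=3879/956, M4=-7985/956, M5=0
seg 0: a=2, c=M0/2=0, d=(M1−M0)/(6·2)=11531/22944, b=Δ0−h0·(2M0+M1)/6=-31607/5736
seg 1: a=-5, c=M1/2=11531/3824, d=(M2−M1)/(6·2)=-20371/22944, b=Δ1−h1·(2M1+M2)/6=1493/2868
seg 2: a=1, c=M2/2=-1105/478, d=(M3−M2)/(6·3)=8299/17208, b=Δ2−h2·(2M2+M3)/6=11059/5736
seg 3: a=-1, c=M3/2=3879/1912, d=(M4−M3)/(6·2)=-1483/1434, b=Δ3−h3·(2M3+M4)/6=3095/2868
seg 4: a=1, c=M4/2=-7985/1912, d=(M5−M4)/(6·1)=7985/5736, b=Δ4−h4·(2M4+M5)/6=-9223/2868
t_q=19/4 → seg 2, τ=3/4; S=1+11059/5736·τ+-1105/478·τ²+8299/17208·τ³=165089/122368

  seg 0: a=2 b=-31607/5736 c=0 d=11531/22944
  seg 1: a=-5 b=1493/2868 c=11531/3824 d=-20371/22944
  seg 2: a=1 b=11059/5736 c=-1105/478 d=8299/17208
  seg 3: a=-1 b=3095/2868 c=3879/1912 d=-1483/1434
  seg 4: a=1 b=-9223/2868 c=-7985/1912 d=7985/5736
S(19/4) = 165089/122368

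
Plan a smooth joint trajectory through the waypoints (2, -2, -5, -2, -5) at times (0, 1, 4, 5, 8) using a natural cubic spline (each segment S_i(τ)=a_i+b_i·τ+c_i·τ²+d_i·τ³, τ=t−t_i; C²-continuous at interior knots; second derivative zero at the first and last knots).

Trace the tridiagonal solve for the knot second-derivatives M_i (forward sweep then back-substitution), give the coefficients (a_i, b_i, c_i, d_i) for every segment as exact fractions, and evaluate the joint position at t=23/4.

Δ: Δ0=-4, Δ1=-1, Δ2=3, Δ3=-1
row 1: diag=8, rhs=18; c'=3/8, d'=9/4
row 2: denom=8−3·3/8=55/8; d'=(24−3·9/4)/(55/8)=138/55
row 3: denom=8−1·8/55=432/55; d'=(-24−1·138/55)/(432/55)=-27/8
back: M3=-27/8
back: M2=138/55−8/55·-27/8=3
back: M1=9/4−3/8·3=9/8
M: M0=0, M1=9/8, M2=3, M3=-27/8, M4=0
seg 0: a=2, c=M0/2=0, d=(M1−M0)/(6·1)=3/16, b=Δ0−h0·(2M0+M1)/6=-67/16
seg 1: a=-2, c=M1/2=9/16, d=(M2−M1)/(6·3)=5/48, b=Δ1−h1·(2M1+M2)/6=-29/8
seg 2: a=-5, c=M2/2=3/2, d=(M3−M2)/(6·1)=-17/16, b=Δ2−h2·(2M2+M3)/6=41/16
seg 3: a=-2, c=M3/2=-27/16, d=(M4−M3)/(6·3)=3/16, b=Δ3−h3·(2M3+M4)/6=19/8
t_q=23/4 → seg 3, τ=3/4; S=-2+19/8·τ+-27/16·τ²+3/16·τ³=-1115/1024

  seg 0: a=2 b=-67/16 c=0 d=3/16
  seg 1: a=-2 b=-29/8 c=9/16 d=5/48
  seg 2: a=-5 b=41/16 c=3/2 d=-17/16
  seg 3: a=-2 b=19/8 c=-27/16 d=3/16
S(23/4) = -1115/1024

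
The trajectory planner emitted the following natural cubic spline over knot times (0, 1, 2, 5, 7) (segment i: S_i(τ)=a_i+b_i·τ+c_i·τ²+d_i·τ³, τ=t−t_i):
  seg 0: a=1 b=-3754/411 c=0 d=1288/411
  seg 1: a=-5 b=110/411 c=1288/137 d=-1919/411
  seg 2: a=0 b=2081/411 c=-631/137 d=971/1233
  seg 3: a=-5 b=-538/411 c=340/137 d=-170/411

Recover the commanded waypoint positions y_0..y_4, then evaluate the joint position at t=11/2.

y_0=1 y_1=-5 y_2=0 y_3=-5 y_4=-1
S(11/2) = -2787/548

y_0 = S_0(0) = a_0 = 1
y_1 = S_1(0) = a_1 = -5
y_2 = S_2(0) = a_2 = 0
y_3 = S_3(0) = a_3 = -5
y_4 = S_3(2) = -1
t_q=11/2 is in segment 3 (τ=1/2); S_3(τ)=-2787/548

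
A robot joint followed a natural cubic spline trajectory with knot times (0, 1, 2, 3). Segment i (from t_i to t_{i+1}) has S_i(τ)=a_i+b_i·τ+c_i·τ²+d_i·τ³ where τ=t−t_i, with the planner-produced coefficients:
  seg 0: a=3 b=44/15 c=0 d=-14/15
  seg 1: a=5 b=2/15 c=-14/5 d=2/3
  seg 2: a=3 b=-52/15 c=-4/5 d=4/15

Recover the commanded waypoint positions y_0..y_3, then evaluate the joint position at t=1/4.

y_0=3 y_1=5 y_2=3 y_3=-1
S(1/4) = 119/32

y_0 = S_0(0) = a_0 = 3
y_1 = S_1(0) = a_1 = 5
y_2 = S_2(0) = a_2 = 3
y_3 = S_2(1) = -1
t_q=1/4 is in segment 0 (τ=1/4); S_0(τ)=119/32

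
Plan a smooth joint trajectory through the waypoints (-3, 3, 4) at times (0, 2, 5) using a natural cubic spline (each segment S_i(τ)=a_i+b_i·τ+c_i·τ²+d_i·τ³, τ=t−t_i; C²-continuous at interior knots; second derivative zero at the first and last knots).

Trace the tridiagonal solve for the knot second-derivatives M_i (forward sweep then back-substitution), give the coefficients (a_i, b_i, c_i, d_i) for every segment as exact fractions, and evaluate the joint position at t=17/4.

  seg 0: a=-3 b=53/15 c=0 d=-2/15
  seg 1: a=3 b=29/15 c=-4/5 d=4/45
S(17/4) = 69/16

Δ: Δ0=3, Δ1=1/3
row 1: diag=10, rhs=-16; c'=3/10, d'=-8/5
back: M1=-8/5
M: M0=0, M1=-8/5, M2=0
seg 0: a=-3, c=M0/2=0, d=(M1−M0)/(6·2)=-2/15, b=Δ0−h0·(2M0+M1)/6=53/15
seg 1: a=3, c=M1/2=-4/5, d=(M2−M1)/(6·3)=4/45, b=Δ1−h1·(2M1+M2)/6=29/15
t_q=17/4 → seg 1, τ=9/4; S=3+29/15·τ+-4/5·τ²+4/45·τ³=69/16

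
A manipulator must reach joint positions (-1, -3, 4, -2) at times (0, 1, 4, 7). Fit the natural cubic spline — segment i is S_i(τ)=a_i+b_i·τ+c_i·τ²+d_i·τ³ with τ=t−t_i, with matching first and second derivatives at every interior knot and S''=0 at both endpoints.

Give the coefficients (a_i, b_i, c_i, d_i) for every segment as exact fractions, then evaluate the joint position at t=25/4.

  seg 0: a=-1 b=-239/87 c=0 d=65/87
  seg 1: a=-3 b=-44/87 c=65/29 d=-338/783
  seg 2: a=4 b=112/87 c=-143/87 d=143/783
S(25/4) = 1217/1856

Δ: Δ0=-2, Δ1=7/3, Δ2=-2
row 1: diag=8, rhs=26; c'=3/8, d'=13/4
row 2: denom=12−3·3/8=87/8; d'=(-26−3·13/4)/(87/8)=-286/87
back: M2=-286/87
back: M1=13/4−3/8·-286/87=130/29
M: M0=0, M1=130/29, M2=-286/87, M3=0
seg 0: a=-1, c=M0/2=0, d=(M1−M0)/(6·1)=65/87, b=Δ0−h0·(2M0+M1)/6=-239/87
seg 1: a=-3, c=M1/2=65/29, d=(M2−M1)/(6·3)=-338/783, b=Δ1−h1·(2M1+M2)/6=-44/87
seg 2: a=4, c=M2/2=-143/87, d=(M3−M2)/(6·3)=143/783, b=Δ2−h2·(2M2+M3)/6=112/87
t_q=25/4 → seg 2, τ=9/4; S=4+112/87·τ+-143/87·τ²+143/783·τ³=1217/1856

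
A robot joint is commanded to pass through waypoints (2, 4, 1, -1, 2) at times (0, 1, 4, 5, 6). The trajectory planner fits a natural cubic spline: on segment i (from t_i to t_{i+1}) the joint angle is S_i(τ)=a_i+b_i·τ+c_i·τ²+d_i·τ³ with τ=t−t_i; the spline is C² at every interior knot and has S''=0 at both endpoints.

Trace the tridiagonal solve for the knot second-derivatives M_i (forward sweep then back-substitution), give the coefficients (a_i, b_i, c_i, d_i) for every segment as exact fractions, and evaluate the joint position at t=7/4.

  seg 0: a=2 b=245/106 c=0 d=-33/106
  seg 1: a=4 b=73/53 c=-99/106 d=5/106
  seg 2: a=1 b=-313/106 c=-27/53 d=155/106
  seg 3: a=-1 b=22/53 c=411/106 d=-137/106
S(7/4) = 30715/6784

Δ: Δ0=2, Δ1=-1, Δ2=-2, Δ3=3
row 1: diag=8, rhs=-18; c'=3/8, d'=-9/4
row 2: denom=8−3·3/8=55/8; d'=(-6−3·-9/4)/(55/8)=6/55
row 3: denom=4−1·8/55=212/55; d'=(30−1·6/55)/(212/55)=411/53
back: M3=411/53
back: M2=6/55−8/55·411/53=-54/53
back: M1=-9/4−3/8·-54/53=-99/53
M: M0=0, M1=-99/53, M2=-54/53, M3=411/53, M4=0
seg 0: a=2, c=M0/2=0, d=(M1−M0)/(6·1)=-33/106, b=Δ0−h0·(2M0+M1)/6=245/106
seg 1: a=4, c=M1/2=-99/106, d=(M2−M1)/(6·3)=5/106, b=Δ1−h1·(2M1+M2)/6=73/53
seg 2: a=1, c=M2/2=-27/53, d=(M3−M2)/(6·1)=155/106, b=Δ2−h2·(2M2+M3)/6=-313/106
seg 3: a=-1, c=M3/2=411/106, d=(M4−M3)/(6·1)=-137/106, b=Δ3−h3·(2M3+M4)/6=22/53
t_q=7/4 → seg 1, τ=3/4; S=4+73/53·τ+-99/106·τ²+5/106·τ³=30715/6784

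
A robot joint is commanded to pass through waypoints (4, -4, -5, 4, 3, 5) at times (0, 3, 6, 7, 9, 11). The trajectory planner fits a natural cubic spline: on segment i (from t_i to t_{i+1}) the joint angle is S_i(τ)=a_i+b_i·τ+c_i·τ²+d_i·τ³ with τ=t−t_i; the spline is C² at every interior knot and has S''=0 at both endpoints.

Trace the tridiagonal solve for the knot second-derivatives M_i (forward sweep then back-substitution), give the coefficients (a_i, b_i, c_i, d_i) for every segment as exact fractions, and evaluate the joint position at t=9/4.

  seg 0: a=4 b=-2651/1244 c=0 d=-1999/33588
  seg 1: a=-4 b=-2325/622 c=-1999/3732 d=18703/33588
  seg 2: a=-5 b=10055/1244 c=1392/311 d=-4427/1244
  seg 3: a=4 b=3955/622 c=-7713/1244 d=3447/2488
  seg 4: a=3 b=-565/311 c=657/311 d=-219/622
S(9/4) = -117253/79616

Δ: Δ0=-8/3, Δ1=-1/3, Δ2=9, Δ3=-1/2, Δ4=1
row 1: diag=12, rhs=14; c'=1/4, d'=7/6
row 2: denom=8−3·1/4=29/4; d'=(56−3·7/6)/(29/4)=210/29
row 3: denom=6−1·4/29=170/29; d'=(-57−1·210/29)/(170/29)=-1863/170
row 4: denom=8−2·29/85=622/85; d'=(9−2·-1863/170)/(622/85)=1314/311
back: M4=1314/311
back: M3=-1863/170−29/85·1314/311=-7713/622
back: M2=210/29−4/29·-7713/622=2784/311
back: M1=7/6−1/4·2784/311=-1999/1866
M: M0=0, M1=-1999/1866, M2=2784/311, M3=-7713/622, M4=1314/311, M5=0
seg 0: a=4, c=M0/2=0, d=(M1−M0)/(6·3)=-1999/33588, b=Δ0−h0·(2M0+M1)/6=-2651/1244
seg 1: a=-4, c=M1/2=-1999/3732, d=(M2−M1)/(6·3)=18703/33588, b=Δ1−h1·(2M1+M2)/6=-2325/622
seg 2: a=-5, c=M2/2=1392/311, d=(M3−M2)/(6·1)=-4427/1244, b=Δ2−h2·(2M2+M3)/6=10055/1244
seg 3: a=4, c=M3/2=-7713/1244, d=(M4−M3)/(6·2)=3447/2488, b=Δ3−h3·(2M3+M4)/6=3955/622
seg 4: a=3, c=M4/2=657/311, d=(M5−M4)/(6·2)=-219/622, b=Δ4−h4·(2M4+M5)/6=-565/311
t_q=9/4 → seg 0, τ=9/4; S=4+-2651/1244·τ+0·τ²+-1999/33588·τ³=-117253/79616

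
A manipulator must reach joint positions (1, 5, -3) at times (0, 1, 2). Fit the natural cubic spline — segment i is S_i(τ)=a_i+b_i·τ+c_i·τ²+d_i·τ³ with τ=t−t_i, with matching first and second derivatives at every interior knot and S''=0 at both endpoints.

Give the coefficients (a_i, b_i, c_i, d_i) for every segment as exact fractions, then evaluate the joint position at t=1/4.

Δ: Δ0=4, Δ1=-8
row 1: diag=4, rhs=-72; c'=1/4, d'=-18
back: M1=-18
M: M0=0, M1=-18, M2=0
seg 0: a=1, c=M0/2=0, d=(M1−M0)/(6·1)=-3, b=Δ0−h0·(2M0+M1)/6=7
seg 1: a=5, c=M1/2=-9, d=(M2−M1)/(6·1)=3, b=Δ1−h1·(2M1+M2)/6=-2
t_q=1/4 → seg 0, τ=1/4; S=1+7·τ+0·τ²+-3·τ³=173/64

  seg 0: a=1 b=7 c=0 d=-3
  seg 1: a=5 b=-2 c=-9 d=3
S(1/4) = 173/64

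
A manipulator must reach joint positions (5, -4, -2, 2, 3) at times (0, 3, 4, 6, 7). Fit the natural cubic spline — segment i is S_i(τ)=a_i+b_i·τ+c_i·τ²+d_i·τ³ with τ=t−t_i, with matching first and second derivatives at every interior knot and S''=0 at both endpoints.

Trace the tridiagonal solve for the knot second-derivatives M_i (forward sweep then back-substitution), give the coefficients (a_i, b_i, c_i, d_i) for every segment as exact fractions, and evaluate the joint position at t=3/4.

Δ: Δ0=-3, Δ1=2, Δ2=2, Δ3=1
row 1: diag=8, rhs=30; c'=1/8, d'=15/4
row 2: denom=6−1·1/8=47/8; d'=(0−1·15/4)/(47/8)=-30/47
row 3: denom=6−2·16/47=250/47; d'=(-6−2·-30/47)/(250/47)=-111/125
back: M3=-111/125
back: M2=-30/47−16/47·-111/125=-42/125
back: M1=15/4−1/8·-42/125=474/125
M: M0=0, M1=474/125, M2=-42/125, M3=-111/125, M4=0
seg 0: a=5, c=M0/2=0, d=(M1−M0)/(6·3)=79/375, b=Δ0−h0·(2M0+M1)/6=-612/125
seg 1: a=-4, c=M1/2=237/125, d=(M2−M1)/(6·1)=-86/125, b=Δ1−h1·(2M1+M2)/6=99/125
seg 2: a=-2, c=M2/2=-21/125, d=(M3−M2)/(6·2)=-23/500, b=Δ2−h2·(2M2+M3)/6=63/25
seg 3: a=2, c=M3/2=-111/250, d=(M4−M3)/(6·1)=37/250, b=Δ3−h3·(2M3+M4)/6=162/125
t_q=3/4 → seg 0, τ=3/4; S=5+-612/125·τ+0·τ²+79/375·τ³=2267/1600

  seg 0: a=5 b=-612/125 c=0 d=79/375
  seg 1: a=-4 b=99/125 c=237/125 d=-86/125
  seg 2: a=-2 b=63/25 c=-21/125 d=-23/500
  seg 3: a=2 b=162/125 c=-111/250 d=37/250
S(3/4) = 2267/1600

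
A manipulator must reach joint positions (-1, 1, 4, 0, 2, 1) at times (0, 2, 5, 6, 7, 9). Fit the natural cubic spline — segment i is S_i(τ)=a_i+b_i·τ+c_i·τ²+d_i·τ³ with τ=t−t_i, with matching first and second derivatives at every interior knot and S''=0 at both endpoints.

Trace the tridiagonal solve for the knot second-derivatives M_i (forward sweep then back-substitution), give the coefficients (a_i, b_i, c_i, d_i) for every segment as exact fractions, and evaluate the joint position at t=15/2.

Δ: Δ0=1, Δ1=1, Δ2=-4, Δ3=2, Δ4=-1/2
row 1: diag=10, rhs=0; c'=3/10, d'=0
row 2: denom=8−3·3/10=71/10; d'=(-30−3·0)/(71/10)=-300/71
row 3: denom=4−1·10/71=274/71; d'=(36−1·-300/71)/(274/71)=1428/137
row 4: denom=6−1·71/274=1573/274; d'=(-15−1·1428/137)/(1573/274)=-6966/1573
back: M4=-6966/1573
back: M3=1428/137−71/274·-6966/1573=18201/1573
back: M2=-300/71−10/71·18201/1573=-9210/1573
back: M1=0−3/10·-9210/1573=2763/1573
M: M0=0, M1=2763/1573, M2=-9210/1573, M3=18201/1573, M4=-6966/1573, M5=0
seg 0: a=-1, c=M0/2=0, d=(M1−M0)/(6·2)=921/6292, b=Δ0−h0·(2M0+M1)/6=652/1573
seg 1: a=1, c=M1/2=2763/3146, d=(M2−M1)/(6·3)=-307/726, b=Δ1−h1·(2M1+M2)/6=3415/1573
seg 2: a=4, c=M2/2=-4605/1573, d=(M3−M2)/(6·1)=9137/3146, b=Δ2−h2·(2M2+M3)/6=-12511/3146
seg 3: a=0, c=M3/2=18201/3146, d=(M4−M3)/(6·1)=-8389/3146, b=Δ3−h3·(2M3+M4)/6=-160/143
seg 4: a=2, c=M4/2=-3483/1573, d=(M5−M4)/(6·2)=1161/3146, b=Δ4−h4·(2M4+M5)/6=7715/3146
t_q=15/2 → seg 4, τ=1/2; S=2+7715/3146·τ+-3483/1573·τ²+1161/3146·τ³=68425/25168

  seg 0: a=-1 b=652/1573 c=0 d=921/6292
  seg 1: a=1 b=3415/1573 c=2763/3146 d=-307/726
  seg 2: a=4 b=-12511/3146 c=-4605/1573 d=9137/3146
  seg 3: a=0 b=-160/143 c=18201/3146 d=-8389/3146
  seg 4: a=2 b=7715/3146 c=-3483/1573 d=1161/3146
S(15/2) = 68425/25168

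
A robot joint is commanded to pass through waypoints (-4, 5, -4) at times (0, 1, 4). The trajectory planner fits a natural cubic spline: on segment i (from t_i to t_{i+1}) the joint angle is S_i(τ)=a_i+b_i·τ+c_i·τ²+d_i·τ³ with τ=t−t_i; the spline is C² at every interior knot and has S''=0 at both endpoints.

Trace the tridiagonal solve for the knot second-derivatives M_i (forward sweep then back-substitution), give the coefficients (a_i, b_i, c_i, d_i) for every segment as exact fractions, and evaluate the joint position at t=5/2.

  seg 0: a=-4 b=21/2 c=0 d=-3/2
  seg 1: a=5 b=6 c=-9/2 d=1/2
S(5/2) = 89/16

Δ: Δ0=9, Δ1=-3
row 1: diag=8, rhs=-72; c'=3/8, d'=-9
back: M1=-9
M: M0=0, M1=-9, M2=0
seg 0: a=-4, c=M0/2=0, d=(M1−M0)/(6·1)=-3/2, b=Δ0−h0·(2M0+M1)/6=21/2
seg 1: a=5, c=M1/2=-9/2, d=(M2−M1)/(6·3)=1/2, b=Δ1−h1·(2M1+M2)/6=6
t_q=5/2 → seg 1, τ=3/2; S=5+6·τ+-9/2·τ²+1/2·τ³=89/16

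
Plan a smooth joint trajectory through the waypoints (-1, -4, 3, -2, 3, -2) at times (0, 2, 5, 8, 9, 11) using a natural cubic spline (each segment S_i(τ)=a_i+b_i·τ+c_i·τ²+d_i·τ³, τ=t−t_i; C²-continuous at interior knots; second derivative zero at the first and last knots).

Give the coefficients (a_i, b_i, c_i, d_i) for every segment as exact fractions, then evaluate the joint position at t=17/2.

Δ: Δ0=-3/2, Δ1=7/3, Δ2=-5/3, Δ3=5, Δ4=-5/2
row 1: diag=10, rhs=23; c'=3/10, d'=23/10
row 2: denom=12−3·3/10=111/10; d'=(-24−3·23/10)/(111/10)=-103/37
row 3: denom=8−3·10/37=266/37; d'=(40−3·-103/37)/(266/37)=1789/266
row 4: denom=6−1·37/266=1559/266; d'=(-45−1·1789/266)/(1559/266)=-13759/1559
back: M4=-13759/1559
back: M3=1789/266−37/266·-13759/1559=12399/1559
back: M2=-103/37−10/37·12399/1559=-7691/1559
back: M1=23/10−3/10·-7691/1559=5893/1559
M: M0=0, M1=5893/1559, M2=-7691/1559, M3=12399/1559, M4=-13759/1559, M5=0
seg 0: a=-1, c=M0/2=0, d=(M1−M0)/(6·2)=5893/18708, b=Δ0−h0·(2M0+M1)/6=-25817/9354
seg 1: a=-4, c=M1/2=5893/3118, d=(M2−M1)/(6·3)=-2264/4677, b=Δ1−h1·(2M1+M2)/6=9541/9354
seg 2: a=3, c=M2/2=-7691/3118, d=(M3−M2)/(6·3)=10045/14031, b=Δ2−h2·(2M2+M3)/6=-6641/9354
seg 3: a=-2, c=M3/2=12399/3118, d=(M4−M3)/(6·1)=-13079/4677, b=Δ3−h3·(2M3+M4)/6=35731/9354
seg 4: a=3, c=M4/2=-13759/3118, d=(M5−M4)/(6·2)=13759/18708, b=Δ4−h4·(2M4+M5)/6=31651/9354
t_q=17/2 → seg 3, τ=1/2; S=-2+35731/9354·τ+12399/3118·τ²+-13079/4677·τ³=1729/3118

  seg 0: a=-1 b=-25817/9354 c=0 d=5893/18708
  seg 1: a=-4 b=9541/9354 c=5893/3118 d=-2264/4677
  seg 2: a=3 b=-6641/9354 c=-7691/3118 d=10045/14031
  seg 3: a=-2 b=35731/9354 c=12399/3118 d=-13079/4677
  seg 4: a=3 b=31651/9354 c=-13759/3118 d=13759/18708
S(17/2) = 1729/3118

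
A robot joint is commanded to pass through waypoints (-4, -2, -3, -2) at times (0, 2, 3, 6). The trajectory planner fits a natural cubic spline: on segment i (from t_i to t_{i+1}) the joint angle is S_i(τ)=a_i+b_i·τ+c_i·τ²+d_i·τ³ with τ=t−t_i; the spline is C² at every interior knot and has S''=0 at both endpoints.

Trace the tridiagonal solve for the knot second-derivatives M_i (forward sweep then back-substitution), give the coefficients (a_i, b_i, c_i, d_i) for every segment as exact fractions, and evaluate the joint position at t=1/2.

  seg 0: a=-4 b=245/141 c=0 d=-26/141
  seg 1: a=-2 b=-67/141 c=-52/47 d=82/141
  seg 2: a=-3 b=-133/141 c=30/47 d=-10/141
S(1/2) = -593/188

Δ: Δ0=1, Δ1=-1, Δ2=1/3
row 1: diag=6, rhs=-12; c'=1/6, d'=-2
row 2: denom=8−1·1/6=47/6; d'=(8−1·-2)/(47/6)=60/47
back: M2=60/47
back: M1=-2−1/6·60/47=-104/47
M: M0=0, M1=-104/47, M2=60/47, M3=0
seg 0: a=-4, c=M0/2=0, d=(M1−M0)/(6·2)=-26/141, b=Δ0−h0·(2M0+M1)/6=245/141
seg 1: a=-2, c=M1/2=-52/47, d=(M2−M1)/(6·1)=82/141, b=Δ1−h1·(2M1+M2)/6=-67/141
seg 2: a=-3, c=M2/2=30/47, d=(M3−M2)/(6·3)=-10/141, b=Δ2−h2·(2M2+M3)/6=-133/141
t_q=1/2 → seg 0, τ=1/2; S=-4+245/141·τ+0·τ²+-26/141·τ³=-593/188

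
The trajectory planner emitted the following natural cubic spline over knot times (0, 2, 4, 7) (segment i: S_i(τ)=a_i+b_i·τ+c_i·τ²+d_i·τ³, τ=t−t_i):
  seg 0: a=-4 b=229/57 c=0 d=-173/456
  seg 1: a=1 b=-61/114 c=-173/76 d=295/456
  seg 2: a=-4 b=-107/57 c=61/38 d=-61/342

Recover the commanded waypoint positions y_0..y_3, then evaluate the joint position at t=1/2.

y_0=-4 y_1=1 y_2=-4 y_3=0
S(1/2) = -2479/1216

y_0 = S_0(0) = a_0 = -4
y_1 = S_1(0) = a_1 = 1
y_2 = S_2(0) = a_2 = -4
y_3 = S_2(3) = 0
t_q=1/2 is in segment 0 (τ=1/2); S_0(τ)=-2479/1216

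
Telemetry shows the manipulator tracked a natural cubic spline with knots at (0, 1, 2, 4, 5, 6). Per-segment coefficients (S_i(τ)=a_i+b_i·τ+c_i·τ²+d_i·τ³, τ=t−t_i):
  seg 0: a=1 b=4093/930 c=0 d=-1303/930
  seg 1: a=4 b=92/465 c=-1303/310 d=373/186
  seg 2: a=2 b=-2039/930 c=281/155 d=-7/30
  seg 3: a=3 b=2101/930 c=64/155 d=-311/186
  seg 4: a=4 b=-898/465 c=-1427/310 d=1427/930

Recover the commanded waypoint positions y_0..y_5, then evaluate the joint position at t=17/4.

y_0 = S_0(0) = a_0 = 1
y_1 = S_1(0) = a_1 = 4
y_2 = S_2(0) = a_2 = 2
y_3 = S_3(0) = a_3 = 3
y_4 = S_4(0) = a_4 = 4
y_5 = S_4(1) = -1
t_q=17/4 is in segment 3 (τ=1/4); S_3(τ)=70719/19840

y_0=1 y_1=4 y_2=2 y_3=3 y_4=4 y_5=-1
S(17/4) = 70719/19840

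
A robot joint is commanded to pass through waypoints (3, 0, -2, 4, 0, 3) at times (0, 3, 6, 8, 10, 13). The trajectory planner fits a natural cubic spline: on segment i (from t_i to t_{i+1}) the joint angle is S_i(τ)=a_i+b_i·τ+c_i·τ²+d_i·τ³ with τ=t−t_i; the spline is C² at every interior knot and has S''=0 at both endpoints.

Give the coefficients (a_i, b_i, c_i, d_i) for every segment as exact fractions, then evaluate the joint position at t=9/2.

  seg 0: a=3 b=-430/663 c=0 d=-233/5967
  seg 1: a=0 b=-1129/663 c=-233/663 d=154/663
  seg 2: a=-2 b=1631/663 c=1153/663 d=-487/663
  seg 3: a=4 b=133/221 c=-1769/663 d=1813/2652
  seg 4: a=0 b=-1238/663 c=1901/1326 d=-1901/11934
S(9/2) = -566/221

Δ: Δ0=-1, Δ1=-2/3, Δ2=3, Δ3=-2, Δ4=1
row 1: diag=12, rhs=2; c'=1/4, d'=1/6
row 2: denom=10−3·1/4=37/4; d'=(22−3·1/6)/(37/4)=86/37
row 3: denom=8−2·8/37=280/37; d'=(-30−2·86/37)/(280/37)=-641/140
row 4: denom=10−2·37/140=663/70; d'=(18−2·-641/140)/(663/70)=1901/663
back: M4=1901/663
back: M3=-641/140−37/140·1901/663=-3538/663
back: M2=86/37−8/37·-3538/663=2306/663
back: M1=1/6−1/4·2306/663=-466/663
M: M0=0, M1=-466/663, M2=2306/663, M3=-3538/663, M4=1901/663, M5=0
seg 0: a=3, c=M0/2=0, d=(M1−M0)/(6·3)=-233/5967, b=Δ0−h0·(2M0+M1)/6=-430/663
seg 1: a=0, c=M1/2=-233/663, d=(M2−M1)/(6·3)=154/663, b=Δ1−h1·(2M1+M2)/6=-1129/663
seg 2: a=-2, c=M2/2=1153/663, d=(M3−M2)/(6·2)=-487/663, b=Δ2−h2·(2M2+M3)/6=1631/663
seg 3: a=4, c=M3/2=-1769/663, d=(M4−M3)/(6·2)=1813/2652, b=Δ3−h3·(2M3+M4)/6=133/221
seg 4: a=0, c=M4/2=1901/1326, d=(M5−M4)/(6·3)=-1901/11934, b=Δ4−h4·(2M4+M5)/6=-1238/663
t_q=9/2 → seg 1, τ=3/2; S=0+-1129/663·τ+-233/663·τ²+154/663·τ³=-566/221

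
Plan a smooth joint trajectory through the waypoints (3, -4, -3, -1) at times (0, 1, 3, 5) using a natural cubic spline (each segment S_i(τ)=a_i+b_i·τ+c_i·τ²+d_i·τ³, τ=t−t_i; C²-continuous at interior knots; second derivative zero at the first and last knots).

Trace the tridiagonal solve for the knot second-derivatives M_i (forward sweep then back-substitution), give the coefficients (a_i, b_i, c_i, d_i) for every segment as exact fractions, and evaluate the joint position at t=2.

  seg 0: a=3 b=-367/44 c=0 d=59/44
  seg 1: a=-4 b=-95/22 c=177/44 d=-71/88
  seg 2: a=-3 b=23/11 c=-9/11 d=3/22
S(2) = -449/88

Δ: Δ0=-7, Δ1=1/2, Δ2=1
row 1: diag=6, rhs=45; c'=1/3, d'=15/2
row 2: denom=8−2·1/3=22/3; d'=(3−2·15/2)/(22/3)=-18/11
back: M2=-18/11
back: M1=15/2−1/3·-18/11=177/22
M: M0=0, M1=177/22, M2=-18/11, M3=0
seg 0: a=3, c=M0/2=0, d=(M1−M0)/(6·1)=59/44, b=Δ0−h0·(2M0+M1)/6=-367/44
seg 1: a=-4, c=M1/2=177/44, d=(M2−M1)/(6·2)=-71/88, b=Δ1−h1·(2M1+M2)/6=-95/22
seg 2: a=-3, c=M2/2=-9/11, d=(M3−M2)/(6·2)=3/22, b=Δ2−h2·(2M2+M3)/6=23/11
t_q=2 → seg 1, τ=1; S=-4+-95/22·τ+177/44·τ²+-71/88·τ³=-449/88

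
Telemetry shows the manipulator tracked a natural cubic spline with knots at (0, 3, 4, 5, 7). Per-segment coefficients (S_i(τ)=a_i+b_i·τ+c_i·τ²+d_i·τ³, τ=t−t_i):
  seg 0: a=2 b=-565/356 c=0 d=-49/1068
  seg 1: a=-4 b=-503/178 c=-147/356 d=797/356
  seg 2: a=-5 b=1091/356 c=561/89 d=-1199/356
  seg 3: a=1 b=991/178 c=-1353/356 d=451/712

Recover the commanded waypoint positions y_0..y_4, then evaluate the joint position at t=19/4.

y_0=2 y_1=-4 y_2=-5 y_3=1 y_4=2
S(19/4) = -13141/22784

y_0 = S_0(0) = a_0 = 2
y_1 = S_1(0) = a_1 = -4
y_2 = S_2(0) = a_2 = -5
y_3 = S_3(0) = a_3 = 1
y_4 = S_3(2) = 2
t_q=19/4 is in segment 2 (τ=3/4); S_2(τ)=-13141/22784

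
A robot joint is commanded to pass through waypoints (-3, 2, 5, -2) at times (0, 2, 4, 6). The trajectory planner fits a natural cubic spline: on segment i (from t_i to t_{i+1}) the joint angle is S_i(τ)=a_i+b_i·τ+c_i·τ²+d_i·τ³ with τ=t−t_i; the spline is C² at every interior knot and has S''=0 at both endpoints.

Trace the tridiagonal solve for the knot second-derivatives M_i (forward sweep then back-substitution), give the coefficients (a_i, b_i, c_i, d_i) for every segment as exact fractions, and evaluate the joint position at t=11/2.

  seg 0: a=-3 b=73/30 c=0 d=1/60
  seg 1: a=2 b=79/30 c=1/10 d=-1/3
  seg 2: a=5 b=-29/30 c=-19/10 d=19/60
S(11/2) = 11/32

Δ: Δ0=5/2, Δ1=3/2, Δ2=-7/2
row 1: diag=8, rhs=-6; c'=1/4, d'=-3/4
row 2: denom=8−2·1/4=15/2; d'=(-30−2·-3/4)/(15/2)=-19/5
back: M2=-19/5
back: M1=-3/4−1/4·-19/5=1/5
M: M0=0, M1=1/5, M2=-19/5, M3=0
seg 0: a=-3, c=M0/2=0, d=(M1−M0)/(6·2)=1/60, b=Δ0−h0·(2M0+M1)/6=73/30
seg 1: a=2, c=M1/2=1/10, d=(M2−M1)/(6·2)=-1/3, b=Δ1−h1·(2M1+M2)/6=79/30
seg 2: a=5, c=M2/2=-19/10, d=(M3−M2)/(6·2)=19/60, b=Δ2−h2·(2M2+M3)/6=-29/30
t_q=11/2 → seg 2, τ=3/2; S=5+-29/30·τ+-19/10·τ²+19/60·τ³=11/32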